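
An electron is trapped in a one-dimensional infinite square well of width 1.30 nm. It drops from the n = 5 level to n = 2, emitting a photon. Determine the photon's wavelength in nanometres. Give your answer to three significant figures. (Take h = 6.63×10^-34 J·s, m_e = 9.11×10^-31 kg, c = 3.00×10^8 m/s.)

λ = 265 nm

E_1 = h²/(8m_eL²) = 3.569×10^-20 J, so ΔE = (5² − 2²)E_1 = 7.495×10^-19 J.
λ = hc/ΔE = (6.63×10^-34·3.00×10^8)/7.495×10^-19 = 2.65×10^-7 m = 265 nm.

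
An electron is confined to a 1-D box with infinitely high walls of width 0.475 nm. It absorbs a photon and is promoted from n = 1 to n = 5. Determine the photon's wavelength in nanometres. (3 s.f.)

E_1 = h²/(8m_eL²) = 2.670×10^-19 J, so ΔE = (5² − 1²)E_1 = 6.408×10^-18 J.
λ = hc/ΔE = (6.626×10^-34·2.998×10^8)/6.408×10^-18 = 3.10×10^-8 m = 31.0 nm.

λ = 31.0 nm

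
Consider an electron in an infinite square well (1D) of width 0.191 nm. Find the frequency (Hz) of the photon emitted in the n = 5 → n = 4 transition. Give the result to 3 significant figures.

E_1 = h²/(8m_eL²) = 1.651×10^-18 J and ΔE = (5² − 4²)E_1 = 1.486×10^-17 J.
f = ΔE/h = 1.486×10^-17/6.626×10^-34 = 2.24×10^16 Hz.

f = 2.24×10^16 Hz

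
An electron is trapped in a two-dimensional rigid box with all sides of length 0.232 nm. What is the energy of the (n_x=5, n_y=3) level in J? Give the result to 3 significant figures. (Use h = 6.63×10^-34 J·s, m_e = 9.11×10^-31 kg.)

For a 2D rectangular well E = (h²/8m_e)·Σ n_i²/L_i² = (6.63×10^-34)²/(8·9.11×10^-31) · [5²/(0.232 nm)² + 3²/(0.232 nm)²].
Evaluating gives E = 3.81×10^-17 J.

E = 3.81×10^-17 J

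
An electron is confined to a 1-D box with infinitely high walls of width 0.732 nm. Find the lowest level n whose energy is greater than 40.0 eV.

E_1 = h²/(8m_eL²) = 1.124×10^-19 J = 0.7016 eV.
Need n² > 40.0/0.7016 = 57.01, i.e. n > 7.550.
The smallest integer satisfying this is n = 8.

n = 8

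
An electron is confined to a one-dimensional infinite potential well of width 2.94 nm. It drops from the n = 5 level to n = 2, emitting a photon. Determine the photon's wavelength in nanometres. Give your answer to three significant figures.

E_1 = h²/(8m_eL²) = 6.970×10^-21 J, so ΔE = (5² − 2²)E_1 = 1.464×10^-19 J.
λ = hc/ΔE = (6.626×10^-34·2.998×10^8)/1.464×10^-19 = 1.36×10^-6 m = 1.36×10^3 nm.

λ = 1.36×10^3 nm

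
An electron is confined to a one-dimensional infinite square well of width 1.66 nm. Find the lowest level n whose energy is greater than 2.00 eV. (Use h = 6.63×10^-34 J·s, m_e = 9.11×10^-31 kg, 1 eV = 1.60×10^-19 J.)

E_1 = h²/(8m_eL²) = 2.189×10^-20 J = 0.1368 eV.
Need n² > 2.00/0.1368 = 14.62, i.e. n > 3.824.
The smallest integer satisfying this is n = 4.

n = 4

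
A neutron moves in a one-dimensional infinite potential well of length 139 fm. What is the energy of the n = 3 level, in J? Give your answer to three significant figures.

For an infinite well E_n = n²h²/(8m_nL²), so E_1 = h²/(8m_nL²) = (6.626×10^-34)²/(8·1.675×10^-27·(1.39×10^-13 m)²) = 1.696×10^-15 J.
Then E_3 = 3²·E_1 = 9·1.696×10^-15 J = 1.53×10^-14 J.

E_3 = 1.53×10^-14 J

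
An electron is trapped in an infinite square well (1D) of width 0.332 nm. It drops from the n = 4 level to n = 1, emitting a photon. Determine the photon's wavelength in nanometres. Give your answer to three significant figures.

λ = 24.2 nm

E_1 = h²/(8m_eL²) = 5.466×10^-19 J, so ΔE = (4² − 1²)E_1 = 8.199×10^-18 J.
λ = hc/ΔE = (6.626×10^-34·2.998×10^8)/8.199×10^-18 = 2.42×10^-8 m = 24.2 nm.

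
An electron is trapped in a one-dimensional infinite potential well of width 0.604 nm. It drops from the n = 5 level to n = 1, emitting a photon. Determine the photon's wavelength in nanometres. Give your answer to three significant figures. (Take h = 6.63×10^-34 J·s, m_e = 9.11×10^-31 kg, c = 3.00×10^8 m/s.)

E_1 = h²/(8m_eL²) = 1.653×10^-19 J, so ΔE = (5² − 1²)E_1 = 3.967×10^-18 J.
λ = hc/ΔE = (6.63×10^-34·3.00×10^8)/3.967×10^-18 = 5.01×10^-8 m = 50.1 nm.

λ = 50.1 nm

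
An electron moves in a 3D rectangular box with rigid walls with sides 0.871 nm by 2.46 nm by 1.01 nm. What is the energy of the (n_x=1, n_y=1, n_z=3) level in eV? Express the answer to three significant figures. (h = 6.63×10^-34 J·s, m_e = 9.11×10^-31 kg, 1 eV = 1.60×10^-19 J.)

E = 3.89 eV

For a 3D rectangular well E = (h²/8m_e)·Σ n_i²/L_i² = (6.63×10^-34)²/(8·9.11×10^-31) · [1²/(0.871 nm)² + 1²/(2.46 nm)² + 3²/(1.01 nm)²].
Evaluating gives E = 6.216×10^-19 J = 3.89 eV.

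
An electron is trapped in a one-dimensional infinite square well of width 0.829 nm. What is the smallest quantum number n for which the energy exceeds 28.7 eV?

n = 8

E_1 = h²/(8m_eL²) = 8.767×10^-20 J = 0.5473 eV.
Need n² > 28.7/0.5473 = 52.44, i.e. n > 7.242.
The smallest integer satisfying this is n = 8.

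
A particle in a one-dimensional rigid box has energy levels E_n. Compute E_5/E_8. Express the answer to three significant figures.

0.391

E_n ∝ n², so E_5/E_8 = 5²/8² = 25/64 = 0.391.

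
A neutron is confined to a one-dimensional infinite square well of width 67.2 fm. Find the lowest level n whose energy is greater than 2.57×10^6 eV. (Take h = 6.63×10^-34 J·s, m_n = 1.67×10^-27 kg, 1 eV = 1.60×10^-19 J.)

n = 8

E_1 = h²/(8m_nL²) = 7.286×10^-15 J = 4.554×10^4 eV.
Need n² > 2.57×10^6/4.554×10^4 = 56.43, i.e. n > 7.512.
The smallest integer satisfying this is n = 8.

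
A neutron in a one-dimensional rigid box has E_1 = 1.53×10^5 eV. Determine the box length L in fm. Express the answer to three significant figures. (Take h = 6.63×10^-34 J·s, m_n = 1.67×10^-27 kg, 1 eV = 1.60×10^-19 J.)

L = 36.7 fm

From E_n = n²h²/(8m_nL²), L = n·h/√(8m_nE_n).
E_1 = 1.53×10^5 eV = 2.448×10^-14 J, so L = 1·6.63×10^-34/√(8·1.67×10^-27·2.448×10^-14) = 3.67×10^-14 m = 36.7 fm.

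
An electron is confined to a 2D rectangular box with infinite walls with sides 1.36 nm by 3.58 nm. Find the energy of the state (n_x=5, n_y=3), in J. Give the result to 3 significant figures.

E = 8.57×10^-19 J

For a 2D rectangular well E = (h²/8m_e)·Σ n_i²/L_i² = (6.626×10^-34)²/(8·9.109×10^-31) · [5²/(1.36 nm)² + 3²/(3.58 nm)²].
Evaluating gives E = 8.57×10^-19 J.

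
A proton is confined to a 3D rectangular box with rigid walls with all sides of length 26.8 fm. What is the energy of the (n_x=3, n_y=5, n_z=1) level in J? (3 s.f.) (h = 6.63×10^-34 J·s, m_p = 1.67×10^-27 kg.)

E = 1.60×10^-12 J

For a 3D rectangular well E = (h²/8m_p)·Σ n_i²/L_i² = (6.63×10^-34)²/(8·1.67×10^-27) · [3²/(26.8 fm)² + 5²/(26.8 fm)² + 1²/(26.8 fm)²].
Evaluating gives E = 1.60×10^-12 J.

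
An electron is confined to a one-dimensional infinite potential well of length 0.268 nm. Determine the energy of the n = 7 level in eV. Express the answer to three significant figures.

E_7 = 257 eV

For an infinite well E_n = n²h²/(8m_eL²), so E_1 = h²/(8m_eL²) = (6.626×10^-34)²/(8·9.109×10^-31·(2.68×10^-10 m)²) = 8.388×10^-19 J.
Then E_7 = 7²·E_1 = 49·8.388×10^-19 J = 4.110×10^-17 J.
Converting, E_7 = 4.110×10^-17 J / (1.602×10^-19 J/eV) = 257 eV.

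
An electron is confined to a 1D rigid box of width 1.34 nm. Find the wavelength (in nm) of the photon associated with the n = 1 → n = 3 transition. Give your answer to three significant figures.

E_1 = h²/(8m_eL²) = 3.355×10^-20 J, so ΔE = (3² − 1²)E_1 = 2.684×10^-19 J.
λ = hc/ΔE = (6.626×10^-34·2.998×10^8)/2.684×10^-19 = 7.40×10^-7 m = 740 nm.

λ = 740 nm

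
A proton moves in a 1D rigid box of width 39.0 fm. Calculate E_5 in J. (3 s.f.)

For an infinite well E_n = n²h²/(8m_pL²), so E_1 = h²/(8m_pL²) = (6.626×10^-34)²/(8·1.673×10^-27·(3.90×10^-14 m)²) = 2.157×10^-14 J.
Then E_5 = 5²·E_1 = 25·2.157×10^-14 J = 5.39×10^-13 J.

E_5 = 5.39×10^-13 J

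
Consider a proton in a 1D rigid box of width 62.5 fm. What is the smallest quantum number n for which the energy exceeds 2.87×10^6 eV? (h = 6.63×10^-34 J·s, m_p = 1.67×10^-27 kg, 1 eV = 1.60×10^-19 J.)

E_1 = h²/(8m_pL²) = 8.423×10^-15 J = 5.264×10^4 eV.
Need n² > 2.87×10^6/5.264×10^4 = 54.52, i.e. n > 7.384.
The smallest integer satisfying this is n = 8.

n = 8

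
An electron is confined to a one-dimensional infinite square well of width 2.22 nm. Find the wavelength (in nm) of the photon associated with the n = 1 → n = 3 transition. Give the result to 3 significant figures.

E_1 = h²/(8m_eL²) = 1.222×10^-20 J, so ΔE = (3² − 1²)E_1 = 9.776×10^-20 J.
λ = hc/ΔE = (6.626×10^-34·2.998×10^8)/9.776×10^-20 = 2.03×10^-6 m = 2.03×10^3 nm.

λ = 2.03×10^3 nm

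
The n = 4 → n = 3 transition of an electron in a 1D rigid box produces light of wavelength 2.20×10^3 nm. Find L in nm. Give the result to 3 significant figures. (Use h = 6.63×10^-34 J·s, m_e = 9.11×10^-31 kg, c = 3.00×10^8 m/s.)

L = 2.16 nm

The photon carries ΔE = hc/λ = 6.63×10^-34·3.00×10^8/2.20×10^-6 m = 9.041×10^-20 J.
Since ΔE = (4² − 3²)E_1, E_1 = 1.292×10^-20 J, and L = h/√(8m_eE_1) = 2.16×10^-9 m = 2.16 nm.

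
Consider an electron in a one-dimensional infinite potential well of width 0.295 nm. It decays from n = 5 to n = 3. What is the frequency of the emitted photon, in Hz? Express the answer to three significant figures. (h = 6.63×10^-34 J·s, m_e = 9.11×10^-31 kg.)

E_1 = h²/(8m_eL²) = 6.931×10^-19 J and ΔE = (5² − 3²)E_1 = 1.109×10^-17 J.
f = ΔE/h = 1.109×10^-17/6.63×10^-34 = 1.67×10^16 Hz.

f = 1.67×10^16 Hz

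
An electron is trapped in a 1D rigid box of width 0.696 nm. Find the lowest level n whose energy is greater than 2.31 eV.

E_1 = h²/(8m_eL²) = 1.244×10^-19 J = 0.7765 eV.
Need n² > 2.31/0.7765 = 2.975, i.e. n > 1.725.
The smallest integer satisfying this is n = 2.

n = 2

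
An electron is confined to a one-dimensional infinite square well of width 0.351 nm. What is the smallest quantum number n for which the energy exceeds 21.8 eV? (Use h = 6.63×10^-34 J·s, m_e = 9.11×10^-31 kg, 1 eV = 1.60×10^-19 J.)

n = 3

E_1 = h²/(8m_eL²) = 4.896×10^-19 J = 3.060 eV.
Need n² > 21.8/3.060 = 7.124, i.e. n > 2.669.
The smallest integer satisfying this is n = 3.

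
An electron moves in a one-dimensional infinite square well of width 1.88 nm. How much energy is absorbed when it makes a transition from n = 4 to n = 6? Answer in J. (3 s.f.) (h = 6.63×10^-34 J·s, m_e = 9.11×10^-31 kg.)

|ΔE| = 3.41×10^-19 J

E_1 = h²/(8m_eL²) = 1.706×10^-20 J.
|ΔE| = |4² − 6²|·E_1 = 20·1.706×10^-20 J = 3.41×10^-19 J.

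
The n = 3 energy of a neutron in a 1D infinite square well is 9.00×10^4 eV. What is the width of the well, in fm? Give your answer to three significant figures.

From E_n = n²h²/(8m_nL²), L = n·h/√(8m_nE_n).
E_3 = 9.00×10^4 eV = 1.442×10^-14 J, so L = 3·6.626×10^-34/√(8·1.675×10^-27·1.442×10^-14) = 1.43×10^-13 m = 143 fm.

L = 143 fm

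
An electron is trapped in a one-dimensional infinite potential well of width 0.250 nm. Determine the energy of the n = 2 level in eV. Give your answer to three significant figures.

For an infinite well E_n = n²h²/(8m_eL²), so E_1 = h²/(8m_eL²) = (6.626×10^-34)²/(8·9.109×10^-31·(2.50×10^-10 m)²) = 9.640×10^-19 J.
Then E_2 = 2²·E_1 = 4·9.640×10^-19 J = 3.856×10^-18 J.
Converting, E_2 = 3.856×10^-18 J / (1.602×10^-19 J/eV) = 24.1 eV.

E_2 = 24.1 eV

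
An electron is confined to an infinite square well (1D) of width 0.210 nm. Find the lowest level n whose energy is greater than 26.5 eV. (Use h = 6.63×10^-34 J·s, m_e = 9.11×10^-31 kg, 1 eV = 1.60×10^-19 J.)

n = 2

E_1 = h²/(8m_eL²) = 1.368×10^-18 J = 8.550 eV.
Need n² > 26.5/8.550 = 3.099, i.e. n > 1.760.
The smallest integer satisfying this is n = 2.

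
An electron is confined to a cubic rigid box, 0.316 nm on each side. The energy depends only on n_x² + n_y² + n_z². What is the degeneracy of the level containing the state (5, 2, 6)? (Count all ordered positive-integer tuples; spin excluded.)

degeneracy = 6

The level has n_x² + n_y² + n_z² = 65. The ordered positive-integer solutions are (2, 5, 6), (2, 6, 5), (5, 2, 6), (5, 6, 2), (6, 2, 5), (6, 5, 2).
That gives 6 states.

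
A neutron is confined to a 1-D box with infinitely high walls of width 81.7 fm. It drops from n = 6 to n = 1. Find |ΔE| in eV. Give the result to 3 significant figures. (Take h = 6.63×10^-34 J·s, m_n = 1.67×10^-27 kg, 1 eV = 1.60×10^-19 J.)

E_1 = h²/(8m_nL²) = 4.929×10^-15 J.
|ΔE| = |6² − 1²|·E_1 = 35·4.929×10^-15 J = 1.725×10^-13 J = 1.08×10^6 eV.

|ΔE| = 1.08×10^6 eV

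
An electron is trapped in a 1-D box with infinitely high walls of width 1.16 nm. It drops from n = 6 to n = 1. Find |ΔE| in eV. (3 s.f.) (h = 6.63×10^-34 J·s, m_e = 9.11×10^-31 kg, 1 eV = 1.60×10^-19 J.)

|ΔE| = 9.81 eV

E_1 = h²/(8m_eL²) = 4.482×10^-20 J.
|ΔE| = |6² − 1²|·E_1 = 35·4.482×10^-20 J = 1.569×10^-18 J = 9.81 eV.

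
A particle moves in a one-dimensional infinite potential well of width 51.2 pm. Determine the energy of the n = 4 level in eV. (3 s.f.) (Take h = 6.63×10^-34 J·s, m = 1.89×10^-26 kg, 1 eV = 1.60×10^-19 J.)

For an infinite well E_n = n²h²/(8mL²), so E_1 = h²/(8mL²) = (6.63×10^-34)²/(8·1.89×10^-26·(5.12×10^-11 m)²) = 1.109×10^-21 J.
Then E_4 = 4²·E_1 = 16·1.109×10^-21 J = 1.774×10^-20 J.
Converting, E_4 = 1.774×10^-20 J / (1.60×10^-19 J/eV) = 0.111 eV.

E_4 = 0.111 eV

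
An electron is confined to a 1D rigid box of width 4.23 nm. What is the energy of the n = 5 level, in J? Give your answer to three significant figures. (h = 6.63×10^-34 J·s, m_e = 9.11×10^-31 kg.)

E_5 = 8.43×10^-20 J

For an infinite well E_n = n²h²/(8m_eL²), so E_1 = h²/(8m_eL²) = (6.63×10^-34)²/(8·9.11×10^-31·(4.23×10^-9 m)²) = 3.371×10^-21 J.
Then E_5 = 5²·E_1 = 25·3.371×10^-21 J = 8.43×10^-20 J.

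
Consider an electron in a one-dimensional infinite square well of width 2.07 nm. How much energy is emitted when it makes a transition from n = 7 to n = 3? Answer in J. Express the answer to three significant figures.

|ΔE| = 5.62×10^-19 J

E_1 = h²/(8m_eL²) = 1.406×10^-20 J.
|ΔE| = |7² − 3²|·E_1 = 40·1.406×10^-20 J = 5.62×10^-19 J.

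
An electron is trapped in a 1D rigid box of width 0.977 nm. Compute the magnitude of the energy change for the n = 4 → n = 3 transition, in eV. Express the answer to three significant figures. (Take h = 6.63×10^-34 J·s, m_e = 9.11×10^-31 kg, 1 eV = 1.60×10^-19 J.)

|ΔE| = 2.76 eV

E_1 = h²/(8m_eL²) = 6.319×10^-20 J.
|ΔE| = |4² − 3²|·E_1 = 7·6.319×10^-20 J = 4.423×10^-19 J = 2.76 eV.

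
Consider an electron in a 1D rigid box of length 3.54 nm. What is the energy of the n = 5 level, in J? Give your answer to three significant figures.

E_5 = 1.20×10^-19 J

For an infinite well E_n = n²h²/(8m_eL²), so E_1 = h²/(8m_eL²) = (6.626×10^-34)²/(8·9.109×10^-31·(3.54×10^-9 m)²) = 4.808×10^-21 J.
Then E_5 = 5²·E_1 = 25·4.808×10^-21 J = 1.20×10^-19 J.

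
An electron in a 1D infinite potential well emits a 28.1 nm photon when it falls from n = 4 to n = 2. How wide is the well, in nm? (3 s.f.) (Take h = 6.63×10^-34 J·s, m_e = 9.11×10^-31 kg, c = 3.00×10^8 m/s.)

The photon carries ΔE = hc/λ = 6.63×10^-34·3.00×10^8/2.81×10^-8 m = 7.078×10^-18 J.
Since ΔE = (4² − 2²)E_1, E_1 = 5.898×10^-19 J, and L = h/√(8m_eE_1) = 3.20×10^-10 m = 0.320 nm.

L = 0.320 nm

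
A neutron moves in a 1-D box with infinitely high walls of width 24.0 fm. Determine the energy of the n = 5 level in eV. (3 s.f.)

For an infinite well E_n = n²h²/(8m_nL²), so E_1 = h²/(8m_nL²) = (6.626×10^-34)²/(8·1.675×10^-27·(2.40×10^-14 m)²) = 5.688×10^-14 J.
Then E_5 = 5²·E_1 = 25·5.688×10^-14 J = 1.422×10^-12 J.
Converting, E_5 = 1.422×10^-12 J / (1.602×10^-19 J/eV) = 8.88×10^6 eV.

E_5 = 8.88×10^6 eV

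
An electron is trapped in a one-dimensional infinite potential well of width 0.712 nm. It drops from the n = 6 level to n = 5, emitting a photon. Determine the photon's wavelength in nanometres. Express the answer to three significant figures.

λ = 152 nm

E_1 = h²/(8m_eL²) = 1.188×10^-19 J, so ΔE = (6² − 5²)E_1 = 1.307×10^-18 J.
λ = hc/ΔE = (6.626×10^-34·2.998×10^8)/1.307×10^-18 = 1.52×10^-7 m = 152 nm.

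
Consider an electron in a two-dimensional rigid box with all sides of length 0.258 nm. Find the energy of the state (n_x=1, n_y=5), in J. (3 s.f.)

For a 2D rectangular well E = (h²/8m_e)·Σ n_i²/L_i² = (6.626×10^-34)²/(8·9.109×10^-31) · [1²/(0.258 nm)² + 5²/(0.258 nm)²].
Evaluating gives E = 2.35×10^-17 J.

E = 2.35×10^-17 J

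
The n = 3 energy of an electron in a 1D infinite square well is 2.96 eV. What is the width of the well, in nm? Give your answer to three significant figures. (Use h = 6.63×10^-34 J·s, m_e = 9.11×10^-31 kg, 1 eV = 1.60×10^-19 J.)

From E_n = n²h²/(8m_eL²), L = n·h/√(8m_eE_n).
E_3 = 2.96 eV = 4.736×10^-19 J, so L = 3·6.63×10^-34/√(8·9.11×10^-31·4.736×10^-19) = 1.07×10^-9 m = 1.07 nm.

L = 1.07 nm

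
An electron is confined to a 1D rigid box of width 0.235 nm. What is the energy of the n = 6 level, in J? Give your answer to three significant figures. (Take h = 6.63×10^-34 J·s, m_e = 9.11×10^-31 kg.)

E_6 = 3.93×10^-17 J

For an infinite well E_n = n²h²/(8m_eL²), so E_1 = h²/(8m_eL²) = (6.63×10^-34)²/(8·9.11×10^-31·(2.35×10^-10 m)²) = 1.092×10^-18 J.
Then E_6 = 6²·E_1 = 36·1.092×10^-18 J = 3.93×10^-17 J.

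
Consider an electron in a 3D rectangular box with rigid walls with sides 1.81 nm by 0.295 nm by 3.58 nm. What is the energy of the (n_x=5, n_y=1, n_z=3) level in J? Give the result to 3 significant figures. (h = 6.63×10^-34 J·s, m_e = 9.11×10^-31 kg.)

E = 1.20×10^-18 J

For a 3D rectangular well E = (h²/8m_e)·Σ n_i²/L_i² = (6.63×10^-34)²/(8·9.11×10^-31) · [5²/(1.81 nm)² + 1²/(0.295 nm)² + 3²/(3.58 nm)²].
Evaluating gives E = 1.20×10^-18 J.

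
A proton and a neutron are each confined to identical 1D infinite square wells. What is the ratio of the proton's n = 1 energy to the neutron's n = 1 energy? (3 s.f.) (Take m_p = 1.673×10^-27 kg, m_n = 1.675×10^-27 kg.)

E_n ∝ 1/m at fixed n and L, so the ratio is m_n/m_p = 1.675×10^-27/1.673×10^-27 = 1.00.

1.00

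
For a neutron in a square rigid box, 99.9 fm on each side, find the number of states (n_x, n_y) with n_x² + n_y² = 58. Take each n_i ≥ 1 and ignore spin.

degeneracy = 2

The level has n_x² + n_y² = 58. The ordered positive-integer solutions are (3, 7), (7, 3).
That gives 2 states.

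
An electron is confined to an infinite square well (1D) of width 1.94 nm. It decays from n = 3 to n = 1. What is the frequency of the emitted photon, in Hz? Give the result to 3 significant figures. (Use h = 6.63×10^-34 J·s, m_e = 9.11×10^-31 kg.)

f = 1.93×10^14 Hz

E_1 = h²/(8m_eL²) = 1.603×10^-20 J and ΔE = (3² − 1²)E_1 = 1.282×10^-19 J.
f = ΔE/h = 1.282×10^-19/6.63×10^-34 = 1.93×10^14 Hz.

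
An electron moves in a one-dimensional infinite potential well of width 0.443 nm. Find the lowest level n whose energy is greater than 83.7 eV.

E_1 = h²/(8m_eL²) = 3.070×10^-19 J = 1.916 eV.
Need n² > 83.7/1.916 = 43.68, i.e. n > 6.609.
The smallest integer satisfying this is n = 7.

n = 7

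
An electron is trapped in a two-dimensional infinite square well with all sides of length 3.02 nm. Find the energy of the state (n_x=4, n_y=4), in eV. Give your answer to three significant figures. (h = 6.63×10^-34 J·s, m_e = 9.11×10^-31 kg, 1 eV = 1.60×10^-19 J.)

For a 2D rectangular well E = (h²/8m_e)·Σ n_i²/L_i² = (6.63×10^-34)²/(8·9.11×10^-31) · [4²/(3.02 nm)² + 4²/(3.02 nm)²].
Evaluating gives E = 2.116×10^-19 J = 1.32 eV.

E = 1.32 eV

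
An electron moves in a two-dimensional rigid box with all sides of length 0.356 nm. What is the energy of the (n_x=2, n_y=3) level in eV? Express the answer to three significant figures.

For a 2D rectangular well E = (h²/8m_e)·Σ n_i²/L_i² = (6.626×10^-34)²/(8·9.109×10^-31) · [2²/(0.356 nm)² + 3²/(0.356 nm)²].
Evaluating gives E = 6.180×10^-18 J = 38.6 eV.

E = 38.6 eV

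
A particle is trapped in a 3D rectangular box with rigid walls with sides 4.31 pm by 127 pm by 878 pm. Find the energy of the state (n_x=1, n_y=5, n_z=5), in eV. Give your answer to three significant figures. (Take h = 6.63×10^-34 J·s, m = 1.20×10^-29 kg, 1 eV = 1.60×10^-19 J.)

E = 1.59×10^3 eV

For a 3D rectangular well E = (h²/8m)·Σ n_i²/L_i² = (6.63×10^-34)²/(8·1.20×10^-29) · [1²/(4.31 pm)² + 5²/(127 pm)² + 5²/(878 pm)²].
Evaluating gives E = 2.537×10^-16 J = 1.59×10^3 eV.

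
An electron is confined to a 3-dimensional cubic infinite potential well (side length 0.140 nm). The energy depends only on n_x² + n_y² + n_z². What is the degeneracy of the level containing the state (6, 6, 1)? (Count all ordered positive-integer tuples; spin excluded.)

The level has n_x² + n_y² + n_z² = 73. The ordered positive-integer solutions are (1, 6, 6), (6, 1, 6), (6, 6, 1).
That gives 3 states.

degeneracy = 3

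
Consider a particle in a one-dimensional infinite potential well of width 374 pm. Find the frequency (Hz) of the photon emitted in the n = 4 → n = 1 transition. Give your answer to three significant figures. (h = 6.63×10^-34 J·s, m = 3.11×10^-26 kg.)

f = 2.86×10^11 Hz

E_1 = h²/(8mL²) = 1.263×10^-23 J and ΔE = (4² − 1²)E_1 = 1.895×10^-22 J.
f = ΔE/h = 1.895×10^-22/6.63×10^-34 = 2.86×10^11 Hz.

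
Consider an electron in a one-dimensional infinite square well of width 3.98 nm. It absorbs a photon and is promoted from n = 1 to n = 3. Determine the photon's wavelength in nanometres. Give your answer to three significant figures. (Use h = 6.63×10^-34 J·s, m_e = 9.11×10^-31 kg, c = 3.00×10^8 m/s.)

E_1 = h²/(8m_eL²) = 3.808×10^-21 J, so ΔE = (3² − 1²)E_1 = 3.046×10^-20 J.
λ = hc/ΔE = (6.63×10^-34·3.00×10^8)/3.046×10^-20 = 6.53×10^-6 m = 6.53×10^3 nm.

λ = 6.53×10^3 nm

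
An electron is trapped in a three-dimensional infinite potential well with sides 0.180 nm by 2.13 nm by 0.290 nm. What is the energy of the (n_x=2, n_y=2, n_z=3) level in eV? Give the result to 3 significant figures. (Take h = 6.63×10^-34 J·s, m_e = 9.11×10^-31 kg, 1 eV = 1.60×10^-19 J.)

For a 3D rectangular well E = (h²/8m_e)·Σ n_i²/L_i² = (6.63×10^-34)²/(8·9.11×10^-31) · [2²/(0.180 nm)² + 2²/(2.13 nm)² + 3²/(0.290 nm)²].
Evaluating gives E = 1.395×10^-17 J = 87.2 eV.

E = 87.2 eV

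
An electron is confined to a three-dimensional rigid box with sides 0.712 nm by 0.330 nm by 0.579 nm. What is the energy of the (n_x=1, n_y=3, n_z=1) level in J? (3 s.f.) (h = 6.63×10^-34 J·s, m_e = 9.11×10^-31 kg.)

E = 5.28×10^-18 J

For a 3D rectangular well E = (h²/8m_e)·Σ n_i²/L_i² = (6.63×10^-34)²/(8·9.11×10^-31) · [1²/(0.712 nm)² + 3²/(0.330 nm)² + 1²/(0.579 nm)²].
Evaluating gives E = 5.28×10^-18 J.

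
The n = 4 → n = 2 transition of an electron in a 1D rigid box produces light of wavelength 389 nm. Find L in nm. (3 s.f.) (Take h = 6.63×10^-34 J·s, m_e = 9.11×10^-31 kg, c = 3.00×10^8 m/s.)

L = 1.19 nm

The photon carries ΔE = hc/λ = 6.63×10^-34·3.00×10^8/3.89×10^-7 m = 5.113×10^-19 J.
Since ΔE = (4² − 2²)E_1, E_1 = 4.261×10^-20 J, and L = h/√(8m_eE_1) = 1.19×10^-9 m = 1.19 nm.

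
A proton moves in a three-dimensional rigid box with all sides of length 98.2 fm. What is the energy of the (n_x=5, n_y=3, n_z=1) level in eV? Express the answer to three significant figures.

E = 7.43×10^5 eV

For a 3D rectangular well E = (h²/8m_p)·Σ n_i²/L_i² = (6.626×10^-34)²/(8·1.673×10^-27) · [5²/(98.2 fm)² + 3²/(98.2 fm)² + 1²/(98.2 fm)²].
Evaluating gives E = 1.191×10^-13 J = 7.43×10^5 eV.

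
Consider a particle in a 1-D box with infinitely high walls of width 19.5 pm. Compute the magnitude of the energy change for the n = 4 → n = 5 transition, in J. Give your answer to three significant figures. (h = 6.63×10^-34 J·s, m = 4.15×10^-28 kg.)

|ΔE| = 3.13×10^-18 J

E_1 = h²/(8mL²) = 3.482×10^-19 J.
|ΔE| = |4² − 5²|·E_1 = 9·3.482×10^-19 J = 3.13×10^-18 J.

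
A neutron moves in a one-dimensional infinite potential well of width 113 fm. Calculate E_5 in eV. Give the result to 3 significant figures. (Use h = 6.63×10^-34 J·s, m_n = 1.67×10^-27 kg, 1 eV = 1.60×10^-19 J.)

E_5 = 4.03×10^5 eV

For an infinite well E_n = n²h²/(8m_nL²), so E_1 = h²/(8m_nL²) = (6.63×10^-34)²/(8·1.67×10^-27·(1.13×10^-13 m)²) = 2.577×10^-15 J.
Then E_5 = 5²·E_1 = 25·2.577×10^-15 J = 6.443×10^-14 J.
Converting, E_5 = 6.443×10^-14 J / (1.60×10^-19 J/eV) = 4.03×10^5 eV.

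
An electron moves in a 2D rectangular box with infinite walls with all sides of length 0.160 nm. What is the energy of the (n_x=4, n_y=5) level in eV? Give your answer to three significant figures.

E = 602 eV

For a 2D rectangular well E = (h²/8m_e)·Σ n_i²/L_i² = (6.626×10^-34)²/(8·9.109×10^-31) · [4²/(0.160 nm)² + 5²/(0.160 nm)²].
Evaluating gives E = 9.649×10^-17 J = 602 eV.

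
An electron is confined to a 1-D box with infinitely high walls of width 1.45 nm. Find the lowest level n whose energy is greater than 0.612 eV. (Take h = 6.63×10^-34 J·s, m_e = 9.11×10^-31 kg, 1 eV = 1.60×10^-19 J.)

n = 2

E_1 = h²/(8m_eL²) = 2.869×10^-20 J = 0.1793 eV.
Need n² > 0.612/0.1793 = 3.413, i.e. n > 1.847.
The smallest integer satisfying this is n = 2.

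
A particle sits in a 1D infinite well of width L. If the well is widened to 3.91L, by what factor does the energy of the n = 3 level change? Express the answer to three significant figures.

E_n ∝ 1/L², so the energy scales by 1/3.91² = 0.0654.

0.0654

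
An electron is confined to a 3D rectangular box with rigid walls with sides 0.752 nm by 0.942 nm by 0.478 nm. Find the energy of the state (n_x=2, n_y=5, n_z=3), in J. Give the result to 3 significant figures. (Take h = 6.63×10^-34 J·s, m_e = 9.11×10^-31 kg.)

For a 3D rectangular well E = (h²/8m_e)·Σ n_i²/L_i² = (6.63×10^-34)²/(8·9.11×10^-31) · [2²/(0.752 nm)² + 5²/(0.942 nm)² + 3²/(0.478 nm)²].
Evaluating gives E = 4.50×10^-18 J.

E = 4.50×10^-18 J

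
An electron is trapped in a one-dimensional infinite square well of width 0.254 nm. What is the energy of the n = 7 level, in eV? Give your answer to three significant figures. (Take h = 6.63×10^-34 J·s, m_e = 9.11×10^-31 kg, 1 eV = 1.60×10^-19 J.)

For an infinite well E_n = n²h²/(8m_eL²), so E_1 = h²/(8m_eL²) = (6.63×10^-34)²/(8·9.11×10^-31·(2.54×10^-10 m)²) = 9.349×10^-19 J.
Then E_7 = 7²·E_1 = 49·9.349×10^-19 J = 4.581×10^-17 J.
Converting, E_7 = 4.581×10^-17 J / (1.60×10^-19 J/eV) = 286 eV.

E_7 = 286 eV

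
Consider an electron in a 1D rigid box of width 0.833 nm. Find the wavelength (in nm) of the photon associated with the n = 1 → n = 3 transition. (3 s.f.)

λ = 286 nm

E_1 = h²/(8m_eL²) = 8.683×10^-20 J, so ΔE = (3² − 1²)E_1 = 6.946×10^-19 J.
λ = hc/ΔE = (6.626×10^-34·2.998×10^8)/6.946×10^-19 = 2.86×10^-7 m = 286 nm.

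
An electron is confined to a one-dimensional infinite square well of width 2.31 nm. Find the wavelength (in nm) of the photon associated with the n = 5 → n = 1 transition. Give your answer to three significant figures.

λ = 733 nm

E_1 = h²/(8m_eL²) = 1.129×10^-20 J, so ΔE = (5² − 1²)E_1 = 2.710×10^-19 J.
λ = hc/ΔE = (6.626×10^-34·2.998×10^8)/2.710×10^-19 = 7.33×10^-7 m = 733 nm.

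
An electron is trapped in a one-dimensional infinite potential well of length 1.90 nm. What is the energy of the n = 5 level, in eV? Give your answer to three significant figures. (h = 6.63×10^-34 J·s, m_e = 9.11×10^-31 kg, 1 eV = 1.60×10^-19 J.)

E_5 = 2.61 eV

For an infinite well E_n = n²h²/(8m_eL²), so E_1 = h²/(8m_eL²) = (6.63×10^-34)²/(8·9.11×10^-31·(1.90×10^-9 m)²) = 1.671×10^-20 J.
Then E_5 = 5²·E_1 = 25·1.671×10^-20 J = 4.178×10^-19 J.
Converting, E_5 = 4.178×10^-19 J / (1.60×10^-19 J/eV) = 2.61 eV.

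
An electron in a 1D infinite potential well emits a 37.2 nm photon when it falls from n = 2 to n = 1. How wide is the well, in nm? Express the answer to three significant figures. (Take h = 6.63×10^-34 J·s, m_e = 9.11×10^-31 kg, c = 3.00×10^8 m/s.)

The photon carries ΔE = hc/λ = 6.63×10^-34·3.00×10^8/3.72×10^-8 m = 5.347×10^-18 J.
Since ΔE = (2² − 1²)E_1, E_1 = 1.782×10^-18 J, and L = h/√(8m_eE_1) = 1.84×10^-10 m = 0.184 nm.

L = 0.184 nm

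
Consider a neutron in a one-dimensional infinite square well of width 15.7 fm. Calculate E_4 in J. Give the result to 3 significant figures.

For an infinite well E_n = n²h²/(8m_nL²), so E_1 = h²/(8m_nL²) = (6.626×10^-34)²/(8·1.675×10^-27·(1.57×10^-14 m)²) = 1.329×10^-13 J.
Then E_4 = 4²·E_1 = 16·1.329×10^-13 J = 2.13×10^-12 J.

E_4 = 2.13×10^-12 J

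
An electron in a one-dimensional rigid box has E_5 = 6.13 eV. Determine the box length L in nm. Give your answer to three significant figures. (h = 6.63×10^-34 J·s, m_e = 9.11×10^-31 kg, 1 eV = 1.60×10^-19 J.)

From E_n = n²h²/(8m_eL²), L = n·h/√(8m_eE_n).
E_5 = 6.13 eV = 9.808×10^-19 J, so L = 5·6.63×10^-34/√(8·9.11×10^-31·9.808×10^-19) = 1.24×10^-9 m = 1.24 nm.

L = 1.24 nm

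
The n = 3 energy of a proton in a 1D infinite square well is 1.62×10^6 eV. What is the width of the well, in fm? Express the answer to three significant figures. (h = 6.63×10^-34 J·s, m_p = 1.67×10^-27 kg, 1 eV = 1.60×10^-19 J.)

L = 33.8 fm

From E_n = n²h²/(8m_pL²), L = n·h/√(8m_pE_n).
E_3 = 1.62×10^6 eV = 2.592×10^-13 J, so L = 3·6.63×10^-34/√(8·1.67×10^-27·2.592×10^-13) = 3.38×10^-14 m = 33.8 fm.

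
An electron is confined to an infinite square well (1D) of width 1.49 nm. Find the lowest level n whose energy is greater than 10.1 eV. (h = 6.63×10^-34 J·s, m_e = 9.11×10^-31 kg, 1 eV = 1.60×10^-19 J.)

E_1 = h²/(8m_eL²) = 2.717×10^-20 J = 0.1698 eV.
Need n² > 10.1/0.1698 = 59.48, i.e. n > 7.712.
The smallest integer satisfying this is n = 8.

n = 8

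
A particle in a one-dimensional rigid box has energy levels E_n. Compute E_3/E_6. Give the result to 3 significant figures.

E_n ∝ n², so E_3/E_6 = 3²/6² = 9/36 = 0.250.

0.250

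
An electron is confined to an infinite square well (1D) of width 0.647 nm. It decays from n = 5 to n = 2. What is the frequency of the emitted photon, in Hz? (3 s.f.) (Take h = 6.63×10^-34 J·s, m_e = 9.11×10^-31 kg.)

f = 4.56×10^15 Hz

E_1 = h²/(8m_eL²) = 1.441×10^-19 J and ΔE = (5² − 2²)E_1 = 3.026×10^-18 J.
f = ΔE/h = 3.026×10^-18/6.63×10^-34 = 4.56×10^15 Hz.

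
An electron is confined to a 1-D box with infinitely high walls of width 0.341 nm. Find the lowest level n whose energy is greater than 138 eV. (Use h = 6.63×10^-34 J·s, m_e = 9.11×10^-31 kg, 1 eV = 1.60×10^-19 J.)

E_1 = h²/(8m_eL²) = 5.187×10^-19 J = 3.242 eV.
Need n² > 138/3.242 = 42.57, i.e. n > 6.525.
The smallest integer satisfying this is n = 7.

n = 7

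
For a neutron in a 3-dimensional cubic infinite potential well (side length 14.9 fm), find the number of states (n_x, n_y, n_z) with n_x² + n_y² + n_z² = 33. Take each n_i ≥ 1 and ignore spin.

degeneracy = 6

The level has n_x² + n_y² + n_z² = 33. The ordered positive-integer solutions are (1, 4, 4), (2, 2, 5), (2, 5, 2), (4, 1, 4), (4, 4, 1), (5, 2, 2).
That gives 6 states.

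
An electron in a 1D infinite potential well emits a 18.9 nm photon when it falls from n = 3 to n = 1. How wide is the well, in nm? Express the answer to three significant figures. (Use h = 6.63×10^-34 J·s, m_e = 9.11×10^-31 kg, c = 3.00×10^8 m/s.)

L = 0.214 nm

The photon carries ΔE = hc/λ = 6.63×10^-34·3.00×10^8/1.89×10^-8 m = 1.052×10^-17 J.
Since ΔE = (3² − 1²)E_1, E_1 = 1.315×10^-18 J, and L = h/√(8m_eE_1) = 2.14×10^-10 m = 0.214 nm.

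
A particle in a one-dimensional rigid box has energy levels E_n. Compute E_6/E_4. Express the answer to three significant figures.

E_n ∝ n², so E_6/E_4 = 6²/4² = 36/16 = 2.25.

2.25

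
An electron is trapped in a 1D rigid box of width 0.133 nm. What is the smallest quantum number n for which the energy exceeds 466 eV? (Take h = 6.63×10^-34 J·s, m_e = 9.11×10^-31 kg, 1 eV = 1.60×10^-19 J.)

E_1 = h²/(8m_eL²) = 3.410×10^-18 J = 21.31 eV.
Need n² > 466/21.31 = 21.87, i.e. n > 4.677.
The smallest integer satisfying this is n = 5.

n = 5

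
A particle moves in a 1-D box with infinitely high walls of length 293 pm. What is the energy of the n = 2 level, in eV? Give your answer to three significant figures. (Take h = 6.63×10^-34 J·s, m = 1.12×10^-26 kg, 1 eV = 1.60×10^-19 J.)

E_2 = 0.00143 eV

For an infinite well E_n = n²h²/(8mL²), so E_1 = h²/(8mL²) = (6.63×10^-34)²/(8·1.12×10^-26·(2.93×10^-10 m)²) = 5.715×10^-23 J.
Then E_2 = 2²·E_1 = 4·5.715×10^-23 J = 2.286×10^-22 J.
Converting, E_2 = 2.286×10^-22 J / (1.60×10^-19 J/eV) = 0.00143 eV.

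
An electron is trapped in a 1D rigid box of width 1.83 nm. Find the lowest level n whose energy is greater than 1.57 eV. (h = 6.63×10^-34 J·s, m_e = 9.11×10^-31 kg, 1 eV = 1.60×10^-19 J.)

E_1 = h²/(8m_eL²) = 1.801×10^-20 J = 0.1126 eV.
Need n² > 1.57/0.1126 = 13.94, i.e. n > 3.734.
The smallest integer satisfying this is n = 4.

n = 4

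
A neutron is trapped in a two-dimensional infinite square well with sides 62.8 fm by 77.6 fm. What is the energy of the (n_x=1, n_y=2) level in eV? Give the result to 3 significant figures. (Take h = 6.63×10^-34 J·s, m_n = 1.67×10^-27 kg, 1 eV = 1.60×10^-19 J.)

For a 2D rectangular well E = (h²/8m_n)·Σ n_i²/L_i² = (6.63×10^-34)²/(8·1.67×10^-27) · [1²/(62.8 fm)² + 2²/(77.6 fm)²].
Evaluating gives E = 3.020×10^-14 J = 1.89×10^5 eV.

E = 1.89×10^5 eV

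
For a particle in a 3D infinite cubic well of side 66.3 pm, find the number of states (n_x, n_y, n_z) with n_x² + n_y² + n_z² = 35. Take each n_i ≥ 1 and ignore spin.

degeneracy = 6

The level has n_x² + n_y² + n_z² = 35. The ordered positive-integer solutions are (1, 3, 5), (1, 5, 3), (3, 1, 5), (3, 5, 1), (5, 1, 3), (5, 3, 1).
That gives 6 states.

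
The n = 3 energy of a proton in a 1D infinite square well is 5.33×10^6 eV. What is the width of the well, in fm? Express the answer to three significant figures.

From E_n = n²h²/(8m_pL²), L = n·h/√(8m_pE_n).
E_3 = 5.33×10^6 eV = 8.539×10^-13 J, so L = 3·6.626×10^-34/√(8·1.673×10^-27·8.539×10^-13) = 1.86×10^-14 m = 18.6 fm.

L = 18.6 fm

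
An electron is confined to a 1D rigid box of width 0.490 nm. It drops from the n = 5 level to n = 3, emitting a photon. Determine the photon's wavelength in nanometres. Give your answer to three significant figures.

λ = 49.5 nm

E_1 = h²/(8m_eL²) = 2.509×10^-19 J, so ΔE = (5² − 3²)E_1 = 4.014×10^-18 J.
λ = hc/ΔE = (6.626×10^-34·2.998×10^8)/4.014×10^-18 = 4.95×10^-8 m = 49.5 nm.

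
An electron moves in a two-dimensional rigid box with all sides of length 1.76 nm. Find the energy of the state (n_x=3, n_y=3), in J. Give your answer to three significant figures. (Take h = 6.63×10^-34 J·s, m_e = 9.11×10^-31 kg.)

E = 3.50×10^-19 J

For a 2D rectangular well E = (h²/8m_e)·Σ n_i²/L_i² = (6.63×10^-34)²/(8·9.11×10^-31) · [3²/(1.76 nm)² + 3²/(1.76 nm)²].
Evaluating gives E = 3.50×10^-19 J.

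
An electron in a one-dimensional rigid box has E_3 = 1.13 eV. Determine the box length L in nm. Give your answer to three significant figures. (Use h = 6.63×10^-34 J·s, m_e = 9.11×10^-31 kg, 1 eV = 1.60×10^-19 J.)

From E_n = n²h²/(8m_eL²), L = n·h/√(8m_eE_n).
E_3 = 1.13 eV = 1.808×10^-19 J, so L = 3·6.63×10^-34/√(8·9.11×10^-31·1.808×10^-19) = 1.73×10^-9 m = 1.73 nm.

L = 1.73 nm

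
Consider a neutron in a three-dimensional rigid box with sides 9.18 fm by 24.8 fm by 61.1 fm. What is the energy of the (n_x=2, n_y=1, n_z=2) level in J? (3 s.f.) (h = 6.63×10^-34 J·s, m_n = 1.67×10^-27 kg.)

For a 3D rectangular well E = (h²/8m_n)·Σ n_i²/L_i² = (6.63×10^-34)²/(8·1.67×10^-27) · [2²/(9.18 fm)² + 1²/(24.8 fm)² + 2²/(61.1 fm)²].
Evaluating gives E = 1.65×10^-12 J.

E = 1.65×10^-12 J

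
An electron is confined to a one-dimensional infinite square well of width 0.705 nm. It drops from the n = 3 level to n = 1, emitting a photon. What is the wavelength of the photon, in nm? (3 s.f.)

E_1 = h²/(8m_eL²) = 1.212×10^-19 J, so ΔE = (3² − 1²)E_1 = 9.696×10^-19 J.
λ = hc/ΔE = (6.626×10^-34·2.998×10^8)/9.696×10^-19 = 2.05×10^-7 m = 205 nm.

λ = 205 nm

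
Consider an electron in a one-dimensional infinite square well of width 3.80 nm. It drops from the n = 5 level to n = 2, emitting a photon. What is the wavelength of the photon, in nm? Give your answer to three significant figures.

λ = 2.27×10^3 nm

E_1 = h²/(8m_eL²) = 4.172×10^-21 J, so ΔE = (5² − 2²)E_1 = 8.761×10^-20 J.
λ = hc/ΔE = (6.626×10^-34·2.998×10^8)/8.761×10^-20 = 2.27×10^-6 m = 2.27×10^3 nm.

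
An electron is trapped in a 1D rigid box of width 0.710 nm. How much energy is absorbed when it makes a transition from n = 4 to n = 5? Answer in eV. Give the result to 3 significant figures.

|ΔE| = 6.71 eV

E_1 = h²/(8m_eL²) = 1.195×10^-19 J.
|ΔE| = |4² − 5²|·E_1 = 9·1.195×10^-19 J = 1.075×10^-18 J = 6.71 eV.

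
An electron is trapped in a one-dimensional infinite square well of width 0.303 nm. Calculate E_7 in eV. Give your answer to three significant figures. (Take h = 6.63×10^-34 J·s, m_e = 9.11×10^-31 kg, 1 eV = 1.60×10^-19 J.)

E_7 = 201 eV

For an infinite well E_n = n²h²/(8m_eL²), so E_1 = h²/(8m_eL²) = (6.63×10^-34)²/(8·9.11×10^-31·(3.03×10^-10 m)²) = 6.570×10^-19 J.
Then E_7 = 7²·E_1 = 49·6.570×10^-19 J = 3.219×10^-17 J.
Converting, E_7 = 3.219×10^-17 J / (1.60×10^-19 J/eV) = 201 eV.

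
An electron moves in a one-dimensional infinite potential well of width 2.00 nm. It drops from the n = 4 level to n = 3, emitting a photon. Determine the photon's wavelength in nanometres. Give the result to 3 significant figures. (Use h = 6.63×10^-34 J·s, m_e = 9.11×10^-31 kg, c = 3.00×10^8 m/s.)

λ = 1.88×10^3 nm

E_1 = h²/(8m_eL²) = 1.508×10^-20 J, so ΔE = (4² − 3²)E_1 = 1.056×10^-19 J.
λ = hc/ΔE = (6.63×10^-34·3.00×10^8)/1.056×10^-19 = 1.88×10^-6 m = 1.88×10^3 nm.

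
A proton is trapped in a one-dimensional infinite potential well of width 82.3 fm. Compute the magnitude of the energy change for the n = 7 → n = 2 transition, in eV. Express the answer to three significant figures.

E_1 = h²/(8m_pL²) = 4.843×10^-15 J.
|ΔE| = |7² − 2²|·E_1 = 45·4.843×10^-15 J = 2.179×10^-13 J = 1.36×10^6 eV.

|ΔE| = 1.36×10^6 eV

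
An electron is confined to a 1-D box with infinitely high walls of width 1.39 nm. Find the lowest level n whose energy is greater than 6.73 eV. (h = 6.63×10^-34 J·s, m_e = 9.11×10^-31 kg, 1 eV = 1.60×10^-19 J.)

E_1 = h²/(8m_eL²) = 3.122×10^-20 J = 0.1951 eV.
Need n² > 6.73/0.1951 = 34.50, i.e. n > 5.874.
The smallest integer satisfying this is n = 6.

n = 6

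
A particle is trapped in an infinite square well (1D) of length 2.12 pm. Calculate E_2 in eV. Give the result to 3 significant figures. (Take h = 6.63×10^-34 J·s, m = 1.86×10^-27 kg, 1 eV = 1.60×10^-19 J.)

E_2 = 164 eV

For an infinite well E_n = n²h²/(8mL²), so E_1 = h²/(8mL²) = (6.63×10^-34)²/(8·1.86×10^-27·(2.12×10^-12 m)²) = 6.573×10^-18 J.
Then E_2 = 2²·E_1 = 4·6.573×10^-18 J = 2.629×10^-17 J.
Converting, E_2 = 2.629×10^-17 J / (1.60×10^-19 J/eV) = 164 eV.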